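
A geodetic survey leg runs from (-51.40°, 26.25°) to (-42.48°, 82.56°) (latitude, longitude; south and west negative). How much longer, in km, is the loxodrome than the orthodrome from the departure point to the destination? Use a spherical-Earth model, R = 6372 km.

Great circle: cos σ = sin φ₁ sin φ₂ + cos φ₁ cos φ₂ cos Δλ,  σ = 0.6713 rad → d_gc = 4277.5 km
Rhumb line: Δψ = +0.2288, q = Δφ/Δψ = 0.6805, d_rh = R√(Δφ²+q²Δλ²) = 4375.4 km
Excess = 4375.4 − 4277.5 = 97.9 ≈ 98 km

98 km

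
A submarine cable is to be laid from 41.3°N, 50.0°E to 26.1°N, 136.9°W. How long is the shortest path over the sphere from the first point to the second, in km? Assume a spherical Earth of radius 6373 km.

12491 km

cos σ = sin φ₁ sin φ₂ + cos φ₁ cos φ₂ cos Δλ
      = sin(41.30°)sin(26.10°) + cos(41.30°)cos(26.10°)cos(173.10°) = -0.3794
σ = 112.297° → d = Rσ = 6373·1.95995 = 12491 km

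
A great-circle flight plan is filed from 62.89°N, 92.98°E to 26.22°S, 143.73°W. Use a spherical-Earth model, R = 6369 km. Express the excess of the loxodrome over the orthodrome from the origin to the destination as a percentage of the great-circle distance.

Great circle: σ = 2.2366 rad → d_gc = Rσ = 14244.7 km
Rhumb: Δφ = -1.5553, Δλ = +2.1518, Δψ = -1.8971, q = Δφ/Δψ = 0.8198 → d_rh = R√(Δφ²+q²Δλ²) = 14978.6 km
Excess = (14978.6 − 14244.7) / 14244.7 = 733.9 / 14244.7 = 5.152% ≈ 5.2%

5.2%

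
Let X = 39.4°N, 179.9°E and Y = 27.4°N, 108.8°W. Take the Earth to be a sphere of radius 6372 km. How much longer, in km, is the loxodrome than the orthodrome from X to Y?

147 km

Great circle: cos σ = sin φ₁ sin φ₂ + cos φ₁ cos φ₂ cos Δλ,  σ = 1.0332 rad → d_gc = 6583.7 km
Rhumb line: Δψ = -0.2517, q = Δφ/Δψ = 0.8320, d_rh = R√(Δφ²+q²Δλ²) = 6730.8 km
Excess = 6730.8 − 6583.7 = 147.1 ≈ 147 km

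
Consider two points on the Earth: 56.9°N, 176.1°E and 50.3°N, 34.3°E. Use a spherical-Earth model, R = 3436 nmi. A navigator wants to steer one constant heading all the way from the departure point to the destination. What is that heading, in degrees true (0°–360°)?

Δψ = ln[tan(π/4+φ₂/2)/tan(π/4+φ₁/2)] = -0.1946
Δλ = -2.4749 rad (taken the short way round)
course = atan2(Δλ, Δψ) = 265.50°

265.5°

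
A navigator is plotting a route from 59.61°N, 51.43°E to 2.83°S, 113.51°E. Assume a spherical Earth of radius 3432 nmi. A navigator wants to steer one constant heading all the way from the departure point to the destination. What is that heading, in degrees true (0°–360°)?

Δψ = ln[tan(π/4+φ₂/2)/tan(π/4+φ₁/2)] = -1.3528
Δλ = +1.0835 rad (taken the short way round)
course = atan2(Δλ, Δψ) = 141.31°

141.3°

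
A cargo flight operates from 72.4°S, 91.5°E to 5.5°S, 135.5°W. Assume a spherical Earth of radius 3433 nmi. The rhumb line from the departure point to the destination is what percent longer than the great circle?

Great circle: σ = 1.6850 rad → d_gc = Rσ = 5784.4 nmi
Rhumb: Δφ = +1.1676, Δλ = +2.3213, Δψ = +1.7694, q = Δφ/Δψ = 0.6599 → d_rh = R√(Δφ²+q²Δλ²) = 6612.2 nmi
Excess = (6612.2 − 5784.4) / 5784.4 = 827.8 / 5784.4 = 14.31% ≈ 14.3%

14.3%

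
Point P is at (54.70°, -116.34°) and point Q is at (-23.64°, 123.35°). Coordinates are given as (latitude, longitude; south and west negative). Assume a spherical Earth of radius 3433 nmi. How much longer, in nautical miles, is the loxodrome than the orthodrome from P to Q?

261 nmi

Great circle: cos σ = sin φ₁ sin φ₂ + cos φ₁ cos φ₂ cos Δλ,  σ = 2.2073 rad → d_gc = 7577.8 nmi
Rhumb line: Δψ = -1.5700, q = Δφ/Δψ = 0.8709, d_rh = R√(Δφ²+q²Δλ²) = 7838.8 nmi
Excess = 7838.8 − 7577.8 = 261.0 ≈ 261 nmi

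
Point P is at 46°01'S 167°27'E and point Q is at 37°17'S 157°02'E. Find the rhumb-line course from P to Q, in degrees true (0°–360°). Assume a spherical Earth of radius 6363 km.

Meridional parts: M(φ₁)=-0.9067, M(φ₂)=-0.7022 → ΔM = +0.2045;  Δλ = -0.1818 rad
tan C = Δλ / ΔM = -0.8890 → C = 318.36°

318.4°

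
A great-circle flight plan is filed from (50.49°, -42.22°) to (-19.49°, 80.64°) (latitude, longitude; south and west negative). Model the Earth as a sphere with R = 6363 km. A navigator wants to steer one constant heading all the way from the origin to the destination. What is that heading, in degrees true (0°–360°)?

122.6°

Meridional parts: M(φ₁)=+1.0241, M(φ₂)=-0.3469 → ΔM = -1.3710;  Δλ = +2.1443 rad
tan C = Δλ / ΔM = -1.5641 → C = 122.59°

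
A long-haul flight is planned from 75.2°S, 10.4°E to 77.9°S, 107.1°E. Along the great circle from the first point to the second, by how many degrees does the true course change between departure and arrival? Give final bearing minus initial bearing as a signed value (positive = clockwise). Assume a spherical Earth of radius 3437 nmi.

-95.1°

At departure: θ₁ = atan2(sin Δλ cos φ₂, cos φ₁ sin φ₂ − sin φ₁ cos φ₂ cos Δλ) = 142.71°
At arrival: θ₂ = atan2(sin Δλ cos φ₁, −cos φ₂ sin φ₁ + sin φ₂ cos φ₁ cos Δλ) = 47.58°
Δθ = θ₂ − θ₁ = -95.1°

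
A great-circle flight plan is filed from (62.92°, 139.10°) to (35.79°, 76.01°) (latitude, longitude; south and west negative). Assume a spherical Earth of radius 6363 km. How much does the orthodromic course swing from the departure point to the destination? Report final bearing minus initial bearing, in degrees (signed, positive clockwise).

Initial bearing θ₁ = atan2(sin Δλ cos φ₂, cos φ₁ sin φ₂ − sin φ₁ cos φ₂ cos Δλ) = 265.21°
Final bearing θ₂ = (initial bearing from the destination back to the start) + 180° = 214.00°
Δθ = θ₂ − θ₁ = -51.2°

-51.2°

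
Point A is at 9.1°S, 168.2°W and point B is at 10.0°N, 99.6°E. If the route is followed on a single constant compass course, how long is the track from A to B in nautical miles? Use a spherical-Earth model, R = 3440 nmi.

5628 nmi

Rhumb course C = atan2(Δλ, Δψ) with Δψ = ln[tan(π/4+φ₂/2)/tan(π/4+φ₁/2)] = +0.3349, Δλ = -1.6092 → C = 281.76°
d = R·|Δφ| / |cos C| = 3440·0.33336 / 0.20376 = 5628 nmi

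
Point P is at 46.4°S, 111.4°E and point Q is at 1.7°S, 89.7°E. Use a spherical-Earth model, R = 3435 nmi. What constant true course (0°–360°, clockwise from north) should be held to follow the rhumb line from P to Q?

Meridional parts: M(φ₁)=-0.9164, M(φ₂)=-0.0297 → ΔM = +0.8867;  Δλ = -0.3787 rad
tan C = Δλ / ΔM = -0.4271 → C = 336.87°

336.9°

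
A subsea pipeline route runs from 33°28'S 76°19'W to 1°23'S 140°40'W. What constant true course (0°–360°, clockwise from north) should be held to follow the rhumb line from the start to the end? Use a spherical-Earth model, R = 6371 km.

298.0°

Δψ = ln[tan(π/4+φ₂/2)/tan(π/4+φ₁/2)] = +0.5963
Δλ = -1.1231 rad (taken the short way round)
course = atan2(Δλ, Δψ) = 297.97°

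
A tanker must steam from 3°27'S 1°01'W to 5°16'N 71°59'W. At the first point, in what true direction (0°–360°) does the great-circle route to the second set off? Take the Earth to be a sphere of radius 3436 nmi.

θ = atan2( sin Δλ·cos φ₂ ,  cos φ₁ sin φ₂ − sin φ₁ cos φ₂ cos Δλ )
  = atan2(-0.9413, +0.1112) = 276.74°

276.7°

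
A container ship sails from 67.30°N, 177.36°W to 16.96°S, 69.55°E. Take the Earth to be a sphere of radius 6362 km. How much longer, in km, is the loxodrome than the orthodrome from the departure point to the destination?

760 km

Great circle: cos σ = sin φ₁ sin φ₂ + cos φ₁ cos φ₂ cos Δλ,  σ = 1.9975 rad → d_gc = 12708.1 km
Rhumb line: Δψ = -1.9062, q = Δφ/Δψ = 0.7715, d_rh = R√(Δφ²+q²Δλ²) = 13468.0 km
Excess = 13468.0 − 12708.1 = 759.9 ≈ 760 km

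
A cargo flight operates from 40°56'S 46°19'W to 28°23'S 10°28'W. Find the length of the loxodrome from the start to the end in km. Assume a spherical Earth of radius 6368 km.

3550 km

Rhumb course C = atan2(Δλ, Δψ) with Δψ = ln[tan(π/4+φ₂/2)/tan(π/4+φ₁/2)] = +0.2673, Δλ = +0.6257 → C = 66.86°
d = R·|Δφ| / |cos C| = 6368·0.21904 / 0.39290 = 3550 km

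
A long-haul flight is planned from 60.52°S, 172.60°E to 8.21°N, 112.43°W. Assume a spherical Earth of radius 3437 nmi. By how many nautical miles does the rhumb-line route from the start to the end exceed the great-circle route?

113 nmi

Great circle: cos σ = sin φ₁ sin φ₂ + cos φ₁ cos φ₂ cos Δλ,  σ = 1.5688 rad → d_gc = 5392.0 nmi
Rhumb line: Δψ = +1.4790, q = Δφ/Δψ = 0.8110, d_rh = R√(Δφ²+q²Δλ²) = 5504.7 nmi
Excess = 5504.7 − 5392.0 = 112.7 ≈ 113 nmi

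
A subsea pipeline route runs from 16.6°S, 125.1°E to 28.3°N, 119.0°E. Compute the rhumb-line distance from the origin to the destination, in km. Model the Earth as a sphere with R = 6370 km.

Rhumb course C = atan2(Δλ, Δψ) with Δψ = ln[tan(π/4+φ₂/2)/tan(π/4+φ₁/2)] = +0.8092, Δλ = -0.1065 → C = 352.50°
d = R·|Δφ| / |cos C| = 6370·0.78365 / 0.99146 = 5035 km

5035 km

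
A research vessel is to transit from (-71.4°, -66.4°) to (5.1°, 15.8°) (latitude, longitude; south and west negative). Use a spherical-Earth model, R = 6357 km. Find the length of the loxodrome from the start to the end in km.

10639 km

Rhumb course C = atan2(Δλ, Δψ) with Δψ = ln[tan(π/4+φ₂/2)/tan(π/4+φ₁/2)] = +1.8985, Δλ = +1.4347 → C = 37.08°
d = R·|Δφ| / |cos C| = 6357·1.33518 / 0.79782 = 10639 km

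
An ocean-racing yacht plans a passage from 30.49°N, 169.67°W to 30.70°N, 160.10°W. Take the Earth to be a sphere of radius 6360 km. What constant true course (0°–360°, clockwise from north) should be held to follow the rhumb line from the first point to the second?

88.5°

Δψ = ln[tan(π/4+φ₂/2)/tan(π/4+φ₁/2)] = +0.0043
Δλ = +0.1670 rad (taken the short way round)
course = atan2(Δλ, Δψ) = 88.54°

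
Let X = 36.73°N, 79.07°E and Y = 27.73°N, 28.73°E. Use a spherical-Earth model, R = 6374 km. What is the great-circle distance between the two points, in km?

Haversine: a = sin²(Δφ/2)+cos φ₁ cos φ₂ sin²(Δλ/2) = 0.13448;  σ = 2·atan2(√a,√(1−a))
σ = 43.026° → d = Rσ = 6374·0.75095 = 4787 km

4787 km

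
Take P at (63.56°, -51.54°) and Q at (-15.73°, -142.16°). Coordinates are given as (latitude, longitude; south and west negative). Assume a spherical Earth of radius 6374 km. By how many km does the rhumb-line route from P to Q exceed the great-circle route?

357 km

Great circle: cos σ = sin φ₁ sin φ₂ + cos φ₁ cos φ₂ cos Δλ,  σ = 1.8208 rad → d_gc = 11605.6 km
Rhumb line: Δψ = -1.7266, q = Δφ/Δψ = 0.8015, d_rh = R√(Δφ²+q²Δλ²) = 11962.3 km
Excess = 11962.3 − 11605.6 = 356.7 ≈ 357 km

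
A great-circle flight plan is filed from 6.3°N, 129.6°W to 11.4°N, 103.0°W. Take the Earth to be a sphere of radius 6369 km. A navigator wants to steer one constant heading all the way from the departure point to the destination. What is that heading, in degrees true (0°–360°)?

Δψ = ln[tan(π/4+φ₂/2)/tan(π/4+φ₁/2)] = +0.0901
Δλ = +0.4643 rad (taken the short way round)
course = atan2(Δλ, Δψ) = 79.02°

79.0°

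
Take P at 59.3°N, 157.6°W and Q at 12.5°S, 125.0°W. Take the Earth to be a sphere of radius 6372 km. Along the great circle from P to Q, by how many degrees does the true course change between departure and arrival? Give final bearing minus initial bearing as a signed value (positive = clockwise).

+16.3°

Initial bearing θ₁ = atan2(sin Δλ cos φ₂, cos φ₁ sin φ₂ − sin φ₁ cos φ₂ cos Δλ) = 147.25°
Final bearing θ₂ = (initial bearing from the destination back to the start) + 180° = 163.57°
Δθ = θ₂ − θ₁ = +16.3°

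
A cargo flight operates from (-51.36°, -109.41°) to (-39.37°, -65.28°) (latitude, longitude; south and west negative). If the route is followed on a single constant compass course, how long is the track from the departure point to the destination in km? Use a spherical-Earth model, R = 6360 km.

3672 km

Rhumb course C = atan2(Δλ, Δψ) with Δψ = ln[tan(π/4+φ₂/2)/tan(π/4+φ₁/2)] = +0.2995, Δλ = +0.7702 → C = 68.75°
d = R·|Δφ| / |cos C| = 6360·0.20926 / 0.36244 = 3672 km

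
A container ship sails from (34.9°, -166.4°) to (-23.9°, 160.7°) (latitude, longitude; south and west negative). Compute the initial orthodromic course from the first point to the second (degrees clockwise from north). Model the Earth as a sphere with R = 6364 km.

N = sin Δλ·cos φ₂ = -0.4966;  D = cos φ₁ sin φ₂ − sin φ₁ cos φ₂ cos Δλ = -0.7715
initial course = atan2(N, D) = 212.77°

212.8°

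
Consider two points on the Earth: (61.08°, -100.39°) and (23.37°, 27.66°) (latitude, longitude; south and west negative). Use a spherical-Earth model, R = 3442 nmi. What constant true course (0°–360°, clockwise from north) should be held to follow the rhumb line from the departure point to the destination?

Δψ = ln[tan(π/4+φ₂/2)/tan(π/4+φ₁/2)] = -0.9356
Δλ = +2.2349 rad (taken the short way round)
course = atan2(Δλ, Δψ) = 112.72°

112.7°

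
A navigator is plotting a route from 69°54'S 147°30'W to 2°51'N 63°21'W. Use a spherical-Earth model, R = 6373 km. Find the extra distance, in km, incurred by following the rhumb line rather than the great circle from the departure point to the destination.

405 km

Great circle: cos σ = sin φ₁ sin φ₂ + cos φ₁ cos φ₂ cos Δλ,  σ = 1.5825 rad → d_gc = 10085.3 km
Rhumb line: Δψ = +1.7801, q = Δφ/Δψ = 0.7133, d_rh = R√(Δφ²+q²Δλ²) = 10490.7 km
Excess = 10490.7 − 10085.3 = 405.4 ≈ 405 km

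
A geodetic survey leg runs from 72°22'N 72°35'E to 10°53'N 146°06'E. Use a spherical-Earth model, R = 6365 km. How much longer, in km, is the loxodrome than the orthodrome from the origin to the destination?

Great circle: cos σ = sin φ₁ sin φ₂ + cos φ₁ cos φ₂ cos Δλ,  σ = 1.3033 rad → d_gc = 8295.3 km
Rhumb line: Δψ = -1.6725, q = Δφ/Δψ = 0.6416, d_rh = R√(Δφ²+q²Δλ²) = 8608.6 km
Excess = 8608.6 − 8295.3 = 313.3 ≈ 313 km

313 km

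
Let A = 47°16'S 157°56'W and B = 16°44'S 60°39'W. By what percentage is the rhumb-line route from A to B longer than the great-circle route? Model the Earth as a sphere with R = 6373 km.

4.5%

Great circle: σ = 1.4413 rad → d_gc = Rσ = 9185.7 km
Rhumb: Δφ = +0.5329, Δλ = +1.6979, Δψ = +0.6422, q = Δφ/Δψ = 0.8298 → d_rh = R√(Δφ²+q²Δλ²) = 9600.4 km
Excess = (9600.4 − 9185.7) / 9185.7 = 414.7 / 9185.7 = 4.51% ≈ 4.5%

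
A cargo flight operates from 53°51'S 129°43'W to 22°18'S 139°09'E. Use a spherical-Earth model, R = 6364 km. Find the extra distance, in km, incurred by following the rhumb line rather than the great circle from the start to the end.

Great circle: cos σ = sin φ₁ sin φ₂ + cos φ₁ cos φ₂ cos Δλ,  σ = 1.2707 rad → d_gc = 8086.8 km
Rhumb line: Δψ = +0.7203, q = Δφ/Δψ = 0.7645, d_rh = R√(Δφ²+q²Δλ²) = 8494.8 km
Excess = 8494.8 − 8086.8 = 408.0 ≈ 408 km

408 km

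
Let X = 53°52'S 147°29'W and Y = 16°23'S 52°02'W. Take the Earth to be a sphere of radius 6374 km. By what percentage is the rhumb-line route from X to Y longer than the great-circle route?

Great circle: σ = 1.3958 rad → d_gc = Rσ = 8897.0 km
Rhumb: Δφ = +0.6542, Δλ = +1.6659, Δψ = +0.8303, q = Δφ/Δψ = 0.7879 → d_rh = R√(Δφ²+q²Δλ²) = 9348.1 km
Excess = (9348.1 − 8897.0) / 8897.0 = 451.1 / 8897.0 = 5.07% ≈ 5.1%

5.1%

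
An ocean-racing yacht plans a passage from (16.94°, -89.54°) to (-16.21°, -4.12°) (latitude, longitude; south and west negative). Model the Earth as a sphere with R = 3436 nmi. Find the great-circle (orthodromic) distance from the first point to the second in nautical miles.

5425 nmi

cos σ = sin φ₁ sin φ₂ + cos φ₁ cos φ₂ cos Δλ
      = sin(16.94°)sin(-16.21°) + cos(16.94°)cos(-16.21°)cos(85.42°) = -0.0080
σ = 90.458° → d = Rσ = 3436·1.57879 = 5425 nmi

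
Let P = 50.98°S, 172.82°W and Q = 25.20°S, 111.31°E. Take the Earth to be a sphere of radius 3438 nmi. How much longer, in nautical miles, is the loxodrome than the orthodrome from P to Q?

121 nmi

Great circle: cos σ = sin φ₁ sin φ₂ + cos φ₁ cos φ₂ cos Δλ,  σ = 1.0817 rad → d_gc = 3718.7 nmi
Rhumb line: Δψ = +0.5828, q = Δφ/Δψ = 0.7720, d_rh = R√(Δφ²+q²Δλ²) = 3839.9 nmi
Excess = 3839.9 − 3718.7 = 121.2 ≈ 121 nmi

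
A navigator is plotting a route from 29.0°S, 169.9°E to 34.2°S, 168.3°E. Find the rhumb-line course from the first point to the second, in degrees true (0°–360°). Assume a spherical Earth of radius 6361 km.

Δψ = ln[tan(π/4+φ₂/2)/tan(π/4+φ₁/2)] = -0.1066
Δλ = -0.0279 rad (taken the short way round)
course = atan2(Δλ, Δψ) = 194.68°

194.7°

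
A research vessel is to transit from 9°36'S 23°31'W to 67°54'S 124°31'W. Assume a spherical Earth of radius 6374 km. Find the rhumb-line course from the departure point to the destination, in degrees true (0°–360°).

230.3°

Δψ = ln[tan(π/4+φ₂/2)/tan(π/4+φ₁/2)] = -1.4649
Δλ = -1.7628 rad (taken the short way round)
course = atan2(Δλ, Δψ) = 230.27°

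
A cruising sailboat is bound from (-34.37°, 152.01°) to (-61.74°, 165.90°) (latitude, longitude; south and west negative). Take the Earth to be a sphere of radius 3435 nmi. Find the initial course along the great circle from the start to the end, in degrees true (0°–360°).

166.3°

N = sin Δλ·cos φ₂ = +0.1137;  D = cos φ₁ sin φ₂ − sin φ₁ cos φ₂ cos Δλ = -0.4676
initial course = atan2(N, D) = 166.34°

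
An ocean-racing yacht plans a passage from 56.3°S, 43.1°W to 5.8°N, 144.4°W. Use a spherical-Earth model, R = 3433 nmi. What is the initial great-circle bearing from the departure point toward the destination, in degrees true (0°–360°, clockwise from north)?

263.8°

N = sin Δλ·cos φ₂ = -0.9756;  D = cos φ₁ sin φ₂ − sin φ₁ cos φ₂ cos Δλ = -0.1061
initial course = atan2(N, D) = 263.79°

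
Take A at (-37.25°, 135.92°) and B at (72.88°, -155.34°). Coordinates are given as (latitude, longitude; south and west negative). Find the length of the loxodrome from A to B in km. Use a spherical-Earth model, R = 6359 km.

13466 km

Rhumb course C = atan2(Δλ, Δψ) with Δψ = ln[tan(π/4+φ₂/2)/tan(π/4+φ₁/2)] = +2.5951, Δλ = +1.1997 → C = 24.81°
d = R·|Δφ| / |cos C| = 6359·1.92213 / 0.90769 = 13466 km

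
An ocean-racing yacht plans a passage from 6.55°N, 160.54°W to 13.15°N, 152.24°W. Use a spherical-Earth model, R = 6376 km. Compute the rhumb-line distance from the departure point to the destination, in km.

Δψ = ln[tan(π/4+φ₂/2)/tan(π/4+φ₁/2)] = +0.1170;  Δφ = +0.1152 rad,  Δλ = +0.1449 rad
q = Δφ/Δψ = 0.9847
d = R·√(Δφ² + q²Δλ²) = 6376·0.18335 = 1169 km

1169 km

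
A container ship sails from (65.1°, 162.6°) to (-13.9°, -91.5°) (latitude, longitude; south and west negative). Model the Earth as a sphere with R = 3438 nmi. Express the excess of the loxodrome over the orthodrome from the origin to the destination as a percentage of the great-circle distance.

Great circle: σ = 1.9070 rad → d_gc = Rσ = 6556.1 nmi
Rhumb: Δφ = -1.3788, Δλ = +1.8483, Δψ = -1.7556, q = Δφ/Δψ = 0.7854 → d_rh = R√(Δφ²+q²Δλ²) = 6883.1 nmi
Excess = (6883.1 − 6556.1) / 6556.1 = 327.0 / 6556.1 = 4.99% ≈ 5.0%

5.0%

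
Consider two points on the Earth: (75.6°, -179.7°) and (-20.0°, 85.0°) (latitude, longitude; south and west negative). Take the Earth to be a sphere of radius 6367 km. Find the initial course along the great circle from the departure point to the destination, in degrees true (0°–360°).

θ = atan2( sin Δλ·cos φ₂ ,  cos φ₁ sin φ₂ − sin φ₁ cos φ₂ cos Δλ )
  = atan2(-0.9357, -0.0010) = 269.94°

269.9°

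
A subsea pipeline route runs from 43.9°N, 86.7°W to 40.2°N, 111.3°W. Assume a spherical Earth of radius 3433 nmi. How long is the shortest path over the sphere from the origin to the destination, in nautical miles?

1112 nmi

cos σ = sin φ₁ sin φ₂ + cos φ₁ cos φ₂ cos Δλ
      = sin(43.90°)sin(40.20°) + cos(43.90°)cos(40.20°)cos(-24.60°) = 0.9480
σ = 18.565° → d = Rσ = 3433·0.32402 = 1112 nmi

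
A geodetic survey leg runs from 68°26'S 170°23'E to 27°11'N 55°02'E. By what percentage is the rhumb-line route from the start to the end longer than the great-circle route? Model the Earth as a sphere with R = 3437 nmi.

5.3%

Great circle: σ = 2.1711 rad → d_gc = Rσ = 7461.9 nmi
Rhumb: Δφ = +1.6688, Δλ = -2.0132, Δψ = +2.1516, q = Δφ/Δψ = 0.7756 → d_rh = R√(Δφ²+q²Δλ²) = 7855.0 nmi
Excess = (7855.0 − 7461.9) / 7461.9 = 393.1 / 7461.9 = 5.27% ≈ 5.3%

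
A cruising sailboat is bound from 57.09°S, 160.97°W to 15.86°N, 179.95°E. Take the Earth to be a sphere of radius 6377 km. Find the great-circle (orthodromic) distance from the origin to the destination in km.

8310 km

cos σ = sin φ₁ sin φ₂ + cos φ₁ cos φ₂ cos Δλ
      = sin(-57.09°)sin(15.86°) + cos(-57.09°)cos(15.86°)cos(-19.08°) = 0.2645
σ = 74.663° → d = Rσ = 6377·1.30312 = 8310 km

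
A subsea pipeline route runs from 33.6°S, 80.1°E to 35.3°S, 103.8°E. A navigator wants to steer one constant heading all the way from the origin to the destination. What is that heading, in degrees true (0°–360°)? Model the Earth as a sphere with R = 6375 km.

95.0°

Δψ = ln[tan(π/4+φ₂/2)/tan(π/4+φ₁/2)] = -0.0360
Δλ = +0.4136 rad (taken the short way round)
course = atan2(Δλ, Δψ) = 94.97°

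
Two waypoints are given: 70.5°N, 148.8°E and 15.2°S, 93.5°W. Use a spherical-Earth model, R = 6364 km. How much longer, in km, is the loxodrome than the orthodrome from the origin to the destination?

Great circle: cos σ = sin φ₁ sin φ₂ + cos φ₁ cos φ₂ cos Δλ,  σ = 1.9789 rad → d_gc = 12593.9 km
Rhumb line: Δψ = -2.0297, q = Δφ/Δψ = 0.7369, d_rh = R√(Δφ²+q²Δλ²) = 13543.5 km
Excess = 13543.5 − 12593.9 = 949.6 ≈ 950 km

950 km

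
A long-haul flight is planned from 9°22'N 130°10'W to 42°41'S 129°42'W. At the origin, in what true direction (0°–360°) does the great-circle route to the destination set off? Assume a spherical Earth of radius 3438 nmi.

179.6°

N = sin Δλ·cos φ₂ = +0.0060;  D = cos φ₁ sin φ₂ − sin φ₁ cos φ₂ cos Δλ = -0.7885
initial course = atan2(N, D) = 179.56°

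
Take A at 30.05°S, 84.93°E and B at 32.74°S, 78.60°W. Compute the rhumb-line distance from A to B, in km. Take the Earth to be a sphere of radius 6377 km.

Δψ = ln[tan(π/4+φ₂/2)/tan(π/4+φ₁/2)] = -0.0550;  Δφ = -0.0469 rad,  Δλ = -2.8541 rad
q = Δφ/Δψ = 0.8535
d = R·√(Δφ² + q²Δλ²) = 6377·2.43634 = 15537 km

15537 km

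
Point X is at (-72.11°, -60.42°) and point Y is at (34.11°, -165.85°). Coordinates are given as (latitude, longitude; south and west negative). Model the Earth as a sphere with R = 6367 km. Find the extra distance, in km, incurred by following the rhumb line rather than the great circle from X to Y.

Great circle: cos σ = sin φ₁ sin φ₂ + cos φ₁ cos φ₂ cos Δλ,  σ = 2.2160 rad → d_gc = 14109.1 km
Rhumb line: Δψ = +2.4829, q = Δφ/Δψ = 0.7467, d_rh = R√(Δφ²+q²Δλ²) = 14691.8 km
Excess = 14691.8 − 14109.1 = 582.7 ≈ 583 km

583 km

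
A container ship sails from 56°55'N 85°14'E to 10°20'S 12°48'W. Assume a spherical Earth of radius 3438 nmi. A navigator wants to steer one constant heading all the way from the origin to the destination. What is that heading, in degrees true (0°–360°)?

Δψ = ln[tan(π/4+φ₂/2)/tan(π/4+φ₁/2)] = -1.3953
Δλ = -1.7110 rad (taken the short way round)
course = atan2(Δλ, Δψ) = 230.80°

230.8°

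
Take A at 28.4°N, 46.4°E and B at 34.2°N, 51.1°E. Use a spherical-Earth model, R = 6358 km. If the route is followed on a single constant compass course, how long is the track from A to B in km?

Rhumb course C = atan2(Δλ, Δψ) with Δψ = ln[tan(π/4+φ₂/2)/tan(π/4+φ₁/2)] = +0.1186, Δλ = +0.0820 → C = 34.68°
d = R·|Δφ| / |cos C| = 6358·0.10123 / 0.82235 = 783 km

783 km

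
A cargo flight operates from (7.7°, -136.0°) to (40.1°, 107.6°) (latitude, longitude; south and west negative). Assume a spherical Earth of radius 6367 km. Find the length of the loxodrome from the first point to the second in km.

12149 km

Rhumb course C = atan2(Δλ, Δψ) with Δψ = ln[tan(π/4+φ₂/2)/tan(π/4+φ₁/2)] = +0.6304, Δλ = -2.0316 → C = 287.24°
d = R·|Δφ| / |cos C| = 6367·0.56549 / 0.29636 = 12149 km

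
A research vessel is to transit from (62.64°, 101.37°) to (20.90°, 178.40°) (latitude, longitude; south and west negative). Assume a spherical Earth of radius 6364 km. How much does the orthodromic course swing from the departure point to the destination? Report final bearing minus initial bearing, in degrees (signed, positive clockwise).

At departure: θ₁ = atan2(sin Δλ cos φ₂, cos φ₁ sin φ₂ − sin φ₁ cos φ₂ cos Δλ) = 91.40°
At arrival: θ₂ = atan2(sin Δλ cos φ₁, −cos φ₂ sin φ₁ + sin φ₂ cos φ₁ cos Δλ) = 150.54°
Δθ = θ₂ − θ₁ = +59.1°

+59.1°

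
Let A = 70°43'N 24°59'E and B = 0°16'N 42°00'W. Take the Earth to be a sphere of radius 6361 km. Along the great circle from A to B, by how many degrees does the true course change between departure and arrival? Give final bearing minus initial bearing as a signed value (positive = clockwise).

-50.4°

Initial bearing θ₁ = atan2(sin Δλ cos φ₂, cos φ₁ sin φ₂ − sin φ₁ cos φ₂ cos Δλ) = 248.23°
Final bearing θ₂ = (initial bearing from the destination back to the start) + 180° = 197.86°
Δθ = θ₂ − θ₁ = -50.4°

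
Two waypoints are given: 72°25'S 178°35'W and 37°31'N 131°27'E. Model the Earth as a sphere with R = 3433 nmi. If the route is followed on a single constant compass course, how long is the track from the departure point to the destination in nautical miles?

6955 nmi

Δψ = ln[tan(π/4+φ₂/2)/tan(π/4+φ₁/2)] = +2.5738;  Δφ = +1.9187 rad,  Δλ = -0.8721 rad
q = Δφ/Δψ = 0.7455
d = R·√(Δφ² + q²Δλ²) = 3433·2.02584 = 6955 nmi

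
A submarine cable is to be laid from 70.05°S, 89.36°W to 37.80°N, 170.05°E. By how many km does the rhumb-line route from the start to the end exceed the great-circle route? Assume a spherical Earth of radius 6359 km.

Great circle: cos σ = sin φ₁ sin φ₂ + cos φ₁ cos φ₂ cos Δλ,  σ = 2.2468 rad → d_gc = 14287.3 km
Rhumb line: Δψ = +2.4515, q = Δφ/Δψ = 0.7678, d_rh = R√(Δφ²+q²Δλ²) = 14722.6 km
Excess = 14722.6 − 14287.3 = 435.3 ≈ 435 km

435 km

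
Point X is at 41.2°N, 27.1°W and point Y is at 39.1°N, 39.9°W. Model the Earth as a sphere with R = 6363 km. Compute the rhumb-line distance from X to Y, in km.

Δψ = ln[tan(π/4+φ₂/2)/tan(π/4+φ₁/2)] = -0.0480;  Δφ = -0.0367 rad,  Δλ = -0.2234 rad
q = Δφ/Δψ = 0.7643
d = R·√(Δφ² + q²Δλ²) = 6363·0.17463 = 1111 km

1111 km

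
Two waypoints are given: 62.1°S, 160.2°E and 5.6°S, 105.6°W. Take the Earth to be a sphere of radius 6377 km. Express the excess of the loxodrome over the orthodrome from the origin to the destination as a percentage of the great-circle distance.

Great circle: σ = 1.5186 rad → d_gc = Rσ = 9684.4 km
Rhumb: Δφ = +0.9861, Δλ = +1.6441, Δψ = +1.2948, q = Δφ/Δψ = 0.7616 → d_rh = R√(Δφ²+q²Δλ²) = 10163.7 km
Excess = (10163.7 − 9684.4) / 9684.4 = 479.3 / 9684.4 = 4.949% ≈ 4.9%

4.9%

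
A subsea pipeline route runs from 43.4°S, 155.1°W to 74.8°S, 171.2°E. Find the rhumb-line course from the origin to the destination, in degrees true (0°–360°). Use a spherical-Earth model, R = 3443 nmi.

Δψ = ln[tan(π/4+φ₂/2)/tan(π/4+φ₁/2)] = -1.1718
Δλ = -0.5882 rad (taken the short way round)
course = atan2(Δλ, Δψ) = 206.65°

206.7°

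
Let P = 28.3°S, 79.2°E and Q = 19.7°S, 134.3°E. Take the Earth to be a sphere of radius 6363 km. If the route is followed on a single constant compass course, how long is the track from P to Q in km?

Rhumb course C = atan2(Δλ, Δψ) with Δψ = ln[tan(π/4+φ₂/2)/tan(π/4+φ₁/2)] = +0.1645, Δλ = +0.9617 → C = 80.29°
d = R·|Δφ| / |cos C| = 6363·0.15010 / 0.16863 = 5664 km

5664 km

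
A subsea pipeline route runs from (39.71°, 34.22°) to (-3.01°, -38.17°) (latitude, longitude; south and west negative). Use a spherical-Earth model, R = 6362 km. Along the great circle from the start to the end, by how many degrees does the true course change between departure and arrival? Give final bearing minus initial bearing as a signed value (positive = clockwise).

-27.8°

Initial bearing θ₁ = atan2(sin Δλ cos φ₂, cos φ₁ sin φ₂ − sin φ₁ cos φ₂ cos Δλ) = 256.22°
Final bearing θ₂ = (initial bearing from the destination back to the start) + 180° = 228.43°
Δθ = θ₂ − θ₁ = -27.8°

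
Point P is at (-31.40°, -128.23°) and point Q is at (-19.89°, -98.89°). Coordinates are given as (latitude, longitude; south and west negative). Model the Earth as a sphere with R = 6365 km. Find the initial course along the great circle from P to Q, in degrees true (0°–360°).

73.5°

θ = atan2( sin Δλ·cos φ₂ ,  cos φ₁ sin φ₂ − sin φ₁ cos φ₂ cos Δλ )
  = atan2(+0.4608, +0.1367) = 73.48°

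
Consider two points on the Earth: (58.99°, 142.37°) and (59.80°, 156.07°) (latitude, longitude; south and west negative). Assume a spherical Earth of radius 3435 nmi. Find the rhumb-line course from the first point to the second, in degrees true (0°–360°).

Δψ = ln[tan(π/4+φ₂/2)/tan(π/4+φ₁/2)] = +0.0278
Δλ = +0.2391 rad (taken the short way round)
course = atan2(Δλ, Δψ) = 83.38°

83.4°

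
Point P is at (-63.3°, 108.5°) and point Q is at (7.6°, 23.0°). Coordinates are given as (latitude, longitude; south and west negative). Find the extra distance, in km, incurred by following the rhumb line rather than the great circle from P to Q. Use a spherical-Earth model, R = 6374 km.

334 km

Great circle: cos σ = sin φ₁ sin φ₂ + cos φ₁ cos φ₂ cos Δλ,  σ = 1.6541 rad → d_gc = 10543.3 km
Rhumb line: Δψ = +1.5714, q = Δφ/Δψ = 0.7875, d_rh = R√(Δφ²+q²Δλ²) = 10877.2 km
Excess = 10877.2 − 10543.3 = 333.9 ≈ 334 km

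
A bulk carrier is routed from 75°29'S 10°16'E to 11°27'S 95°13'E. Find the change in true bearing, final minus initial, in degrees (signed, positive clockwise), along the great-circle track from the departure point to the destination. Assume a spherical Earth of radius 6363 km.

Initial bearing θ₁ = atan2(sin Δλ cos φ₂, cos φ₁ sin φ₂ − sin φ₁ cos φ₂ cos Δλ) = 88.02°
Final bearing θ₂ = (initial bearing from the destination back to the start) + 180° = 14.81°
Δθ = θ₂ − θ₁ = -73.2°

-73.2°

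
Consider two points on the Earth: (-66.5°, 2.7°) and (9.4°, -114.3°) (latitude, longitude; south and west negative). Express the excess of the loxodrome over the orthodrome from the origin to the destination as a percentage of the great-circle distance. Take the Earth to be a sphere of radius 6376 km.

Great circle: σ = 1.9054 rad → d_gc = Rσ = 12148.7 km
Rhumb: Δφ = +1.3247, Δλ = -2.0420, Δψ = +1.7350, q = Δφ/Δψ = 0.7635 → d_rh = R√(Δφ²+q²Δλ²) = 13044.6 km
Excess = (13044.6 − 12148.7) / 12148.7 = 895.9 / 12148.7 = 7.37% ≈ 7.4%

7.4%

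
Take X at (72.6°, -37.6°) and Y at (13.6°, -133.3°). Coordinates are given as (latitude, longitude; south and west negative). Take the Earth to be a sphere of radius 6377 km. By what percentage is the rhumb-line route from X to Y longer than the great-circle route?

7.1%

Great circle: σ = 1.3740 rad → d_gc = Rσ = 8762.1 km
Rhumb: Δφ = -1.0297, Δλ = -1.6703, Δψ = -1.6376, q = Δφ/Δψ = 0.6288 → d_rh = R√(Δφ²+q²Δλ²) = 9379.9 km
Excess = (9379.9 − 8762.1) / 8762.1 = 617.8 / 8762.1 = 7.051% ≈ 7.1%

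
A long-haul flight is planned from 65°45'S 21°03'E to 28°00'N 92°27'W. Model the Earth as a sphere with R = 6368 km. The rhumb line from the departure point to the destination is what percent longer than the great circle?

Great circle: σ = 2.1805 rad → d_gc = Rσ = 13885.6 km
Rhumb: Δφ = +1.6362, Δλ = -1.9809, Δψ = +2.0473, q = Δφ/Δψ = 0.7992 → d_rh = R√(Δφ²+q²Δλ²) = 14498.9 km
Excess = (14498.9 − 13885.6) / 13885.6 = 613.3 / 13885.6 = 4.42% ≈ 4.4%

4.4%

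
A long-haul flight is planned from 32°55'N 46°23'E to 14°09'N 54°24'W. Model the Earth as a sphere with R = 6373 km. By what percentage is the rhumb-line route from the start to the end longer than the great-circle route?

Great circle: σ = 1.5902 rad → d_gc = Rσ = 10134.6 km
Rhumb: Δφ = -0.3275, Δλ = -1.7590, Δψ = -0.3595, q = Δφ/Δψ = 0.9111 → d_rh = R√(Δφ²+q²Δλ²) = 10425.2 km
Excess = (10425.2 − 10134.6) / 10134.6 = 290.6 / 10134.6 = 2.87% ≈ 2.9%

2.9%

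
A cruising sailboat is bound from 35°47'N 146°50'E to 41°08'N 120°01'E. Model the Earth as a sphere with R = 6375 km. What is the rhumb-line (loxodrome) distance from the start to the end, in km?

Rhumb course C = atan2(Δλ, Δψ) with Δψ = ln[tan(π/4+φ₂/2)/tan(π/4+φ₁/2)] = +0.1193, Δλ = -0.4680 → C = 284.30°
d = R·|Δφ| / |cos C| = 6375·0.09338 / 0.24708 = 2409 km

2409 km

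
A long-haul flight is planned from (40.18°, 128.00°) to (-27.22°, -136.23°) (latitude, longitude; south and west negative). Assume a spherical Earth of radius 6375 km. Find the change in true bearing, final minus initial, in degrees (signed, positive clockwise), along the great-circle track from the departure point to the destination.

+17.1°

At departure: θ₁ = atan2(sin Δλ cos φ₂, cos φ₁ sin φ₂ − sin φ₁ cos φ₂ cos Δλ) = 108.25°
At arrival: θ₂ = atan2(sin Δλ cos φ₁, −cos φ₂ sin φ₁ + sin φ₂ cos φ₁ cos Δλ) = 125.32°
Δθ = θ₂ − θ₁ = +17.1°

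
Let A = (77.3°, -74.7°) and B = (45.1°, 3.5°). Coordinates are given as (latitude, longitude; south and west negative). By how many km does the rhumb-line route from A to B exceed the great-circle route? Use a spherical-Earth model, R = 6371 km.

306 km

Great circle: cos σ = sin φ₁ sin φ₂ + cos φ₁ cos φ₂ cos Δλ,  σ = 0.7630 rad → d_gc = 4861.3 km
Rhumb line: Δψ = -1.3118, q = Δφ/Δψ = 0.4284, d_rh = R√(Δφ²+q²Δλ²) = 5166.9 km
Excess = 5166.9 − 4861.3 = 305.6 ≈ 306 km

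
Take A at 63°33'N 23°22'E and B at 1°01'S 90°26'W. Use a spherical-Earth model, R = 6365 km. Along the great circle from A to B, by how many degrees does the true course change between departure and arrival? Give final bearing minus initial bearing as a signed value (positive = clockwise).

-86.6°

Initial bearing θ₁ = atan2(sin Δλ cos φ₂, cos φ₁ sin φ₂ − sin φ₁ cos φ₂ cos Δλ) = 291.12°
Final bearing θ₂ = (initial bearing from the destination back to the start) + 180° = 204.55°
Δθ = θ₂ − θ₁ = -86.6°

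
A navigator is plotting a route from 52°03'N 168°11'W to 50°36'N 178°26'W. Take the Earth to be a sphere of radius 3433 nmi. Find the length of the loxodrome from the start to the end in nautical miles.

393 nmi

Δψ = ln[tan(π/4+φ₂/2)/tan(π/4+φ₁/2)] = -0.0405;  Δφ = -0.0253 rad,  Δλ = -0.1789 rad
q = Δφ/Δψ = 0.6248
d = R·√(Δφ² + q²Δλ²) = 3433·0.11461 = 393 nmi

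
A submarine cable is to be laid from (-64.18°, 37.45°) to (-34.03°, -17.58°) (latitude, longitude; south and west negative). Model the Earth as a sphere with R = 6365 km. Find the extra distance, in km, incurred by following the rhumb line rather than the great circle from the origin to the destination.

118 km

Great circle: cos σ = sin φ₁ sin φ₂ + cos φ₁ cos φ₂ cos Δλ,  σ = 0.7804 rad → d_gc = 4967.2 km
Rhumb line: Δψ = +0.8408, q = Δφ/Δψ = 0.6258, d_rh = R√(Δφ²+q²Δλ²) = 5084.9 km
Excess = 5084.9 − 4967.2 = 117.7 ≈ 118 km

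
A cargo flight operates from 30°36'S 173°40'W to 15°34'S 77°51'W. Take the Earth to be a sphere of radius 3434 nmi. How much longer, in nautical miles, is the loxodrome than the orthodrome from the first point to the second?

Great circle: cos σ = sin φ₁ sin φ₂ + cos φ₁ cos φ₂ cos Δλ,  σ = 1.5182 rad → d_gc = 5213.5 nmi
Rhumb line: Δψ = +0.2863, q = Δφ/Δψ = 0.9163, d_rh = R√(Δφ²+q²Δλ²) = 5338.8 nmi
Excess = 5338.8 − 5213.5 = 125.3 ≈ 125 nmi

125 nmi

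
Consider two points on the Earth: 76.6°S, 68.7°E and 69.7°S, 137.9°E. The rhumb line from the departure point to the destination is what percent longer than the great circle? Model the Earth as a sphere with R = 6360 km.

5.8%

Great circle: σ = 0.3455 rad → d_gc = Rσ = 2197.4 km
Rhumb: Δφ = +0.1204, Δλ = +1.2078, Δψ = +0.4213, q = Δφ/Δψ = 0.2858 → d_rh = R√(Δφ²+q²Δλ²) = 2325.3 km
Excess = (2325.3 − 2197.4) / 2197.4 = 127.9 / 2197.4 = 5.82% ≈ 5.8%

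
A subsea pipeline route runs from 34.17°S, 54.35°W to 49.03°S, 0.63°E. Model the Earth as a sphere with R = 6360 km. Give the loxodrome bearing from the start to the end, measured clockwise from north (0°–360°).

Δψ = ln[tan(π/4+φ₂/2)/tan(π/4+φ₁/2)] = -0.3494
Δλ = +0.9596 rad (taken the short way round)
course = atan2(Δλ, Δψ) = 110.01°

110.0°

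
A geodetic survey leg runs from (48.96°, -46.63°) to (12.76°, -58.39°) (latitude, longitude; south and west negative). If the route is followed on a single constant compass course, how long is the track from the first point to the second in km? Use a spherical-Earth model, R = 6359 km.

4162 km

Rhumb course C = atan2(Δλ, Δψ) with Δψ = ln[tan(π/4+φ₂/2)/tan(π/4+φ₁/2)] = -0.7582, Δλ = -0.2053 → C = 195.15°
d = R·|Δφ| / |cos C| = 6359·0.63181 / 0.96525 = 4162 km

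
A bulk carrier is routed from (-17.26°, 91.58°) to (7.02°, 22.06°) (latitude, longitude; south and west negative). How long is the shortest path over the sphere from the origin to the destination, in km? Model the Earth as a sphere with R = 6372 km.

8099 km

cos σ = sin φ₁ sin φ₂ + cos φ₁ cos φ₂ cos Δλ
      = sin(-17.26°)sin(7.02°) + cos(-17.26°)cos(7.02°)cos(-69.52°) = 0.2954
σ = 72.821° → d = Rσ = 6372·1.27097 = 8099 km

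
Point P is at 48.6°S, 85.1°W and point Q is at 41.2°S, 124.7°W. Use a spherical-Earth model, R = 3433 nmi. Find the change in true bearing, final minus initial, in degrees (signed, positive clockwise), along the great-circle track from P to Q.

At departure: θ₁ = atan2(sin Δλ cos φ₂, cos φ₁ sin φ₂ − sin φ₁ cos φ₂ cos Δλ) = 269.91°
At arrival: θ₂ = atan2(sin Δλ cos φ₁, −cos φ₂ sin φ₁ + sin φ₂ cos φ₁ cos Δλ) = 298.49°
Δθ = θ₂ − θ₁ = +28.6°

+28.6°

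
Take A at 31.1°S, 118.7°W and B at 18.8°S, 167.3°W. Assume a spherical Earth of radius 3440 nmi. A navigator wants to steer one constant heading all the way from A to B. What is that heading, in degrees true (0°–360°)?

285.6°

Δψ = ln[tan(π/4+φ₂/2)/tan(π/4+φ₁/2)] = +0.2374
Δλ = -0.8482 rad (taken the short way round)
course = atan2(Δλ, Δψ) = 285.64°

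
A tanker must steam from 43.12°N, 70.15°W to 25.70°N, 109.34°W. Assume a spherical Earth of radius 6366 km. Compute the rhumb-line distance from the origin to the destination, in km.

Rhumb course C = atan2(Δλ, Δψ) with Δψ = ln[tan(π/4+φ₂/2)/tan(π/4+φ₁/2)] = -0.3713, Δλ = -0.6840 → C = 241.50°
d = R·|Δφ| / |cos C| = 6366·0.30404 / 0.47709 = 4057 km

4057 km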